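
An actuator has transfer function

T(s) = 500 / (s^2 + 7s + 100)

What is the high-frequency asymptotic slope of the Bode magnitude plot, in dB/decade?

Each pole contributes −20 dB/decade at high frequency; each zero contributes +20 dB/decade.
Net: 0 zero(s) − 2 pole(s) → -40 dB/decade.

-40 dB/decade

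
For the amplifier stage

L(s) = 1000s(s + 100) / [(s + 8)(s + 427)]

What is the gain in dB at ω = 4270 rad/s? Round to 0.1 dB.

60.0 dB

At s = jω = j4270:
zero (s+100): 100 + j4270 → |·| = √(100²+4270²) = √18242900 ≈ 4271.2, ∠ = arctan(4270/100) ≈ 88.66°
zero at origin: s = j4270 → |·| = 4270, ∠ = 90.00°
pole (s+8): 8 + j4270 → |·| = √(8²+4270²) = √18232964 ≈ 4270, ∠ = arctan(4270/8) ≈ 89.89°
pole (s+427): 427 + j4270 → |·| = √(427²+4270²) = √18415229 ≈ 4291.3, ∠ = arctan(4270/427) ≈ 84.29°
|L| = 1000 · 1.8238e+07 / 1.8324e+07 ≈ 995.31
Gain = 20 log₁₀(995.31) ≈ 59.96 dB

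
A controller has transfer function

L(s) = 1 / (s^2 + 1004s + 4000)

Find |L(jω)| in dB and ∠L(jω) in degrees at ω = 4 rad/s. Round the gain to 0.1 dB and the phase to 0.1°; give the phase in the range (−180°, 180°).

Substitute s = j4:
Numerator: 1 = 1 + j0
Denominator: (j4)^2 + 1004(j4) + 4000 = 3984 + j4016
|N| = √(1² + 0²) ≈ 1, ∠N ≈ 0.00°
|D| = √(3984² + 4016²) ≈ 5656.9, ∠D ≈ 45.23°
|L| = 1 / 5656.9 ≈ 0.00017678
Gain = 20 log₁₀(0.00017678) ≈ -75.05 dB
∠L = 0.00° − 45.23° = -45.23°

-75.1 dB, -45.2°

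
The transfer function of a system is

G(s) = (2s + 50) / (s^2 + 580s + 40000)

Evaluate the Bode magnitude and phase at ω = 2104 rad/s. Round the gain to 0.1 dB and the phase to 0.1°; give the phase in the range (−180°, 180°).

Substitute s = j2104:
Numerator: 2(j2104) + 50 = 50 + j4208
Denominator: (j2104)^2 + 580(j2104) + 40000 = -4386816 + j1220320
|N| = √(50² + 4208²) ≈ 4208.3, ∠N ≈ 89.32°
|D| = √(4386816² + 1220320²) ≈ 4.5534e+06, ∠D ≈ 164.45°
|G| = 4208.3 / 4.5534e+06 ≈ 0.00092421
Gain = 20 log₁₀(0.00092421) ≈ -60.68 dB
∠G = 89.32° − 164.45° = -75.13°

-60.7 dB, -75.1°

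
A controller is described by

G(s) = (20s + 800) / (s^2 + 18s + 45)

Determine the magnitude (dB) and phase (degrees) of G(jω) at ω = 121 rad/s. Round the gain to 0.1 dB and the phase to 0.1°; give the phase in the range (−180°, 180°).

Substitute s = j121:
Numerator: 20(j121) + 800 = 800 + j2420
Denominator: (j121)^2 + 18(j121) + 45 = -14596 + j2178
|N| = √(800² + 2420²) ≈ 2548.8, ∠N ≈ 71.71°
|D| = √(14596² + 2178²) ≈ 14758, ∠D ≈ 171.51°
|G| = 2548.8 / 14758 ≈ 0.17271
Gain = 20 log₁₀(0.17271) ≈ -15.25 dB
∠G = 71.71° − 171.51° = -99.80°

-15.3 dB, -99.8°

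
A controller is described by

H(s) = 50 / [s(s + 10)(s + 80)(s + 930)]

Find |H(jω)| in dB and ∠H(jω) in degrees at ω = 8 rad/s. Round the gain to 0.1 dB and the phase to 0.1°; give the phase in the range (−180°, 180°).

-103.7 dB, -134.9°

At s = jω = j8:
pole (s+10): 10 + j8 → |·| = √(10²+8²) = √164 ≈ 12.806, ∠ = arctan(8/10) ≈ 38.66°
pole (s+80): 80 + j8 → |·| = √(80²+8²) = √6464 ≈ 80.399, ∠ = arctan(8/80) ≈ 5.71°
pole (s+930): 930 + j8 → |·| = √(930²+8²) = √864964 ≈ 930.03, ∠ = arctan(8/930) ≈ 0.49°
pole at origin: |s| = 8, ∠ = 90.00° (in denominator)
|H| = 50 / 7.6604e+06 ≈ 6.5271e-06
Gain = 20 log₁₀(6.5271e-06) ≈ -103.71 dB
∠H = 0.00° − 134.86° = -134.86°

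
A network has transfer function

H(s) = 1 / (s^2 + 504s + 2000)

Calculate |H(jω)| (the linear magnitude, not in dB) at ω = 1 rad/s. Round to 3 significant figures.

0.000485

Substitute s = j1:
Numerator: 1 = 1 + j0
Denominator: (j1)^2 + 504(j1) + 2000 = 1999 + j504
|N| = √(1² + 0²) ≈ 1, ∠N ≈ 0.00°
|D| = √(1999² + 504²) ≈ 2061.6, ∠D ≈ 14.15°
|H| = 1 / 2061.6 ≈ 0.00048506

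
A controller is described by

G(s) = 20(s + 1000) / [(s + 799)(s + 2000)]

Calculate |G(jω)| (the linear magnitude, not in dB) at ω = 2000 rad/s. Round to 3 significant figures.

0.00734

At s = jω = j2000:
zero (s+1000): 1000 + j2000 → |·| = √(1000²+2000²) = √5000000 ≈ 2236.1, ∠ = arctan(2000/1000) ≈ 63.43°
pole (s+799): 799 + j2000 → |·| = √(799²+2000²) = √4638401 ≈ 2153.7, ∠ = arctan(2000/799) ≈ 68.22°
pole (s+2000): 2000 + j2000 → |·| = √(2000²+2000²) = √8000000 ≈ 2828.4, ∠ = arctan(2000/2000) ≈ 45.00°
|G| = 20 · 2236.1 / 6.0915e+06 ≈ 0.0073417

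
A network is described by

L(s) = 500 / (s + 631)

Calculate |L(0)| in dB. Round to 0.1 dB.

L(0) = 500 / 631 ≈ 0.79239
20 log₁₀(0.79239) ≈ -2.02 dB

-2.0 dB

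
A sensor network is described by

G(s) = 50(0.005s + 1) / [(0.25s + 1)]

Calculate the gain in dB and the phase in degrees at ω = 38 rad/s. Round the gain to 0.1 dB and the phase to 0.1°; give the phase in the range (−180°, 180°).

At ω = 38 rad/s:
zero (1 + j38·0.005) = 1 + j0.19 → |·| ≈ 1.0179, ∠ ≈ 10.76°
pole (1 + j38·0.25) = 1 + j9.5 → |·| ≈ 9.5525, ∠ ≈ 83.99°
|G| = 50 · 1.0179 / (9.5525) ≈ 5.3279
Gain = 20 log₁₀(5.3279) ≈ 14.53 dB
∠G = (10.76°) − (83.99°) = -73.23°

14.5 dB, -73.2°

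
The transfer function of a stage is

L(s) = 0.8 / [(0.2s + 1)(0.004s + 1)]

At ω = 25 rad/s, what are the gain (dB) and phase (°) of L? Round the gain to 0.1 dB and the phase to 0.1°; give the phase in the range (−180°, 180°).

At ω = 25 rad/s:
pole (1 + j25·0.2) = 1 + j5 → |·| ≈ 5.099, ∠ ≈ 78.69°
pole (1 + j25·0.004) = 1 + j0.1 → |·| ≈ 1.005, ∠ ≈ 5.71°
|L| = 0.8 · 1 / (5.099 · 1.005) ≈ 0.15611
Gain = 20 log₁₀(0.15611) ≈ -16.13 dB
∠L = (0°) − (78.69° + 5.71°) = -84.40°

-16.1 dB, -84.4°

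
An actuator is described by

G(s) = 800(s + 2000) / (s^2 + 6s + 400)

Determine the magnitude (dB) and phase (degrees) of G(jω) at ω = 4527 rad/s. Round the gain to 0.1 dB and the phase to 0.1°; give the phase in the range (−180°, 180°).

At s = jω = j4527:
zero (s+2000): 2000 + j4527 → |·| = √(2000²+4527²) = √24493729 ≈ 4949.1, ∠ = arctan(4527/2000) ≈ 66.16°
quadratic: (j4527)² + 6·j4527 + 400 = -20493329 + j27162 → |·| ≈ 2.0493e+07, ∠ ≈ 179.92°
|G| = 800 · 4949.1 / 2.0493e+07 ≈ 0.1932
Gain = 20 log₁₀(0.1932) ≈ -14.28 dB
∠G = 66.16° − 179.92° = -113.76°

-14.3 dB, -113.8°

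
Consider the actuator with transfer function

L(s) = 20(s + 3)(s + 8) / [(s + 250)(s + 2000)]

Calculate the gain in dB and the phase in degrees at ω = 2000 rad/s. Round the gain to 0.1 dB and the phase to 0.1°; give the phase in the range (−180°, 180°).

At s = jω = j2000:
zero (s+3): 3 + j2000 → |·| = √(3²+2000²) = √4000009 ≈ 2000, ∠ = arctan(2000/3) ≈ 89.91°
zero (s+8): 8 + j2000 → |·| = √(8²+2000²) = √4000064 ≈ 2000, ∠ = arctan(2000/8) ≈ 89.77°
pole (s+250): 250 + j2000 → |·| = √(250²+2000²) = √4062500 ≈ 2015.6, ∠ = arctan(2000/250) ≈ 82.87°
pole (s+2000): 2000 + j2000 → |·| = √(2000²+2000²) = √8000000 ≈ 2828.4, ∠ = arctan(2000/2000) ≈ 45.00°
|L| = 20 · 4e+06 / 5.7009e+06 ≈ 14.033
Gain = 20 log₁₀(14.033) ≈ 22.94 dB
∠L = 179.68° − 127.87° = 51.81°

22.9 dB, 51.8°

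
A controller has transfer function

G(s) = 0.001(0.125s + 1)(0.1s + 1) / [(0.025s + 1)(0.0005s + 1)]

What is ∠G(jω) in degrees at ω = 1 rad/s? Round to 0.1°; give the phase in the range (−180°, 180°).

11.4°

At ω = 1 rad/s:
zero (1 + j1·0.125) = 1 + j0.125 → |·| ≈ 1.0078, ∠ ≈ 7.13°
zero (1 + j1·0.1) = 1 + j0.1 → |·| ≈ 1.005, ∠ ≈ 5.71°
pole (1 + j1·0.025) = 1 + j0.025 → |·| ≈ 1.0003, ∠ ≈ 1.43°
pole (1 + j1·0.0005) = 1 + j0.0005 → |·| ≈ 1, ∠ ≈ 0.03°
∠G = (7.13° + 5.71°) − (1.43° + 0.03°) = 11.38°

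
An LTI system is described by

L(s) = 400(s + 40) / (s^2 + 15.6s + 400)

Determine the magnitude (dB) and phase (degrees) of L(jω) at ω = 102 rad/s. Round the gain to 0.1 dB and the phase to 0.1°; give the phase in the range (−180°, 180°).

12.7 dB, -102.4°

At s = jω = j102:
zero (s+40): 40 + j102 → |·| = √(40²+102²) = √12004 ≈ 109.56, ∠ = arctan(102/40) ≈ 68.59°
quadratic: (j102)² + 15.6·j102 + 400 = -10004 + j1591.2 → |·| ≈ 10130, ∠ ≈ 170.96°
|L| = 400 · 109.56 / 10130 ≈ 4.3262
Gain = 20 log₁₀(4.3262) ≈ 12.72 dB
∠L = 68.59° − 170.96° = -102.37°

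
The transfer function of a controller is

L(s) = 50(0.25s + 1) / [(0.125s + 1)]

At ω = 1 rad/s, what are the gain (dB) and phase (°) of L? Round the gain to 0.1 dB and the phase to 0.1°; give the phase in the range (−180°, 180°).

34.2 dB, 6.9°

At ω = 1 rad/s:
zero (1 + j1·0.25) = 1 + j0.25 → |·| ≈ 1.0308, ∠ ≈ 14.04°
pole (1 + j1·0.125) = 1 + j0.125 → |·| ≈ 1.0078, ∠ ≈ 7.13°
|L| = 50 · 1.0308 / (1.0078) ≈ 51.141
Gain = 20 log₁₀(51.141) ≈ 34.18 dB
∠L = (14.04°) − (7.13°) = 6.91°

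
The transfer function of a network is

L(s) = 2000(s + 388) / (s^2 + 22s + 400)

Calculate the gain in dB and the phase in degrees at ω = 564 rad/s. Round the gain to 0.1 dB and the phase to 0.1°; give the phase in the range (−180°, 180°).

12.7 dB, -122.3°

At s = jω = j564:
zero (s+388): 388 + j564 → |·| = √(388²+564²) = √468640 ≈ 684.57, ∠ = arctan(564/388) ≈ 55.47°
quadratic: (j564)² + 22·j564 + 400 = -317696 + j12408 → |·| ≈ 3.1794e+05, ∠ ≈ 177.76°
|L| = 2000 · 684.57 / 3.1794e+05 ≈ 4.3063
Gain = 20 log₁₀(4.3063) ≈ 12.68 dB
∠L = 55.47° − 177.76° = -122.29°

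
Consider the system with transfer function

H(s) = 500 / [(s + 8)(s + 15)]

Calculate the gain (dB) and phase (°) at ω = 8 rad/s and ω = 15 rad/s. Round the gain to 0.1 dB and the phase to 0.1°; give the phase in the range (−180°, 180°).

ω = 8: 8.3 dB, -73.1°; ω = 15: 2.8 dB, -106.9°

At s = jω = j8:
pole (s+8): 8 + j8 → |·| = √(8²+8²) = √128 ≈ 11.314, ∠ = arctan(8/8) ≈ 45.00°
pole (s+15): 15 + j8 → |·| = √(15²+8²) = √289 ≈ 17, ∠ = arctan(8/15) ≈ 28.07°
|H| = 500 / 192.34 ≈ 2.5996
Gain = 20 log₁₀(2.5996) ≈ 8.30 dB
∠H = 0.00° − 73.07° = -73.07°

At s = jω = j15:
pole (s+8): 8 + j15 → |·| = √(8²+15²) = √289 ≈ 17, ∠ = arctan(15/8) ≈ 61.93°
pole (s+15): 15 + j15 → |·| = √(15²+15²) = √450 ≈ 21.213, ∠ = arctan(15/15) ≈ 45.00°
|H| = 500 / 360.62 ≈ 1.3865
Gain = 20 log₁₀(1.3865) ≈ 2.84 dB
∠H = 0.00° − 106.93° = -106.93°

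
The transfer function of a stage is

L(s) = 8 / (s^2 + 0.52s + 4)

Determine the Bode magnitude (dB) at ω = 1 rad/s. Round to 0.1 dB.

8.4 dB

At s = jω = j1:
quadratic: (j1)² + 0.52·j1 + 4 = 3 + j0.52 → |·| ≈ 3.0447, ∠ ≈ 9.83°
|L| = 8 / 3.0447 ≈ 2.6275
Gain = 20 log₁₀(2.6275) ≈ 8.39 dB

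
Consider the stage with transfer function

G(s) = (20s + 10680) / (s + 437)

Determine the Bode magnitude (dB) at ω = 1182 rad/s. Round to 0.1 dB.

26.3 dB

Substitute s = j1182:
Numerator: 20(j1182) + 10680 = 10680 + j23640
Denominator: (j1182) + 437 = 437 + j1182
|N| = √(10680² + 23640²) ≈ 25941, ∠N ≈ 65.69°
|D| = √(437² + 1182²) ≈ 1260.2, ∠D ≈ 69.71°
|G| = 25941 / 1260.2 ≈ 20.585
Gain = 20 log₁₀(20.585) ≈ 26.27 dB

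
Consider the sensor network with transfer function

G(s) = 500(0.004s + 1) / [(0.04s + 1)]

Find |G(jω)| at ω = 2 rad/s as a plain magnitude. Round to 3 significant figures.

At ω = 2 rad/s:
zero (1 + j2·0.004) = 1 + j0.008 → |·| ≈ 1, ∠ ≈ 0.46°
pole (1 + j2·0.04) = 1 + j0.08 → |·| ≈ 1.0032, ∠ ≈ 4.57°
|G| = 500 · 1 / (1.0032) ≈ 498.41

498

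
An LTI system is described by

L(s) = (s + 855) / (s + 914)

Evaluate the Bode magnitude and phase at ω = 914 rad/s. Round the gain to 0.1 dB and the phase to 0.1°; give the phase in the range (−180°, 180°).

At s = jω = j914:
zero (s+855): 855 + j914 → |·| = √(855²+914²) = √1566421 ≈ 1251.6, ∠ = arctan(914/855) ≈ 46.91°
pole (s+914): 914 + j914 → |·| = √(914²+914²) = √1670792 ≈ 1292.6, ∠ = arctan(914/914) ≈ 45.00°
|L| = 1 · 1251.6 / 1292.6 ≈ 0.96828
Gain = 20 log₁₀(0.96828) ≈ -0.28 dB
∠L = 46.91° − 45.00° = 1.91°

-0.3 dB, 1.9°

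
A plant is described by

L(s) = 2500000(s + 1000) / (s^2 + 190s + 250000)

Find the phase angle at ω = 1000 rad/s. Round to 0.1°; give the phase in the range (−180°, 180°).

At s = jω = j1000:
zero (s+1000): 1000 + j1000 → |·| = √(1000²+1000²) = √2000000 ≈ 1414.2, ∠ = arctan(1000/1000) ≈ 45.00°
quadratic: (j1000)² + 190·j1000 + 250000 = -750000 + j190000 → |·| ≈ 7.7369e+05, ∠ ≈ 165.78°
∠L = 45.00° − 165.78° = -120.78°

-120.8°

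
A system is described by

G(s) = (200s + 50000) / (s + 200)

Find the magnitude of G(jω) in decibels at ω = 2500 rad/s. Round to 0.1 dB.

Substitute s = j2500:
Numerator: 200(j2500) + 50000 = 50000 + j500000
Denominator: (j2500) + 200 = 200 + j2500
|N| = √(50000² + 500000²) ≈ 5.0249e+05, ∠N ≈ 84.29°
|D| = √(200² + 2500²) ≈ 2508, ∠D ≈ 85.43°
|G| = 5.0249e+05 / 2508 ≈ 200.35
Gain = 20 log₁₀(200.35) ≈ 46.04 dB

46.0 dB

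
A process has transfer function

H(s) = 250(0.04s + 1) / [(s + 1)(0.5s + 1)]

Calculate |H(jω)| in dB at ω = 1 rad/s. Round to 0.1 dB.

44.0 dB

At ω = 1 rad/s:
zero (1 + j1·0.04) = 1 + j0.04 → |·| ≈ 1.0008, ∠ ≈ 2.29°
pole (1 + j1·1) = 1 + j1 → |·| ≈ 1.4142, ∠ ≈ 45.00°
pole (1 + j1·0.5) = 1 + j0.5 → |·| ≈ 1.118, ∠ ≈ 26.57°
|H| = 250 · 1.0008 / (1.4142 · 1.118) ≈ 158.25
Gain = 20 log₁₀(158.25) ≈ 43.99 dB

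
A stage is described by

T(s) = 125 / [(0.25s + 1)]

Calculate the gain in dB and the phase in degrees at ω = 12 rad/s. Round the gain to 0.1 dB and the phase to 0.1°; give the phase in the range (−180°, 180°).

At ω = 12 rad/s:
pole (1 + j12·0.25) = 1 + j3 → |·| ≈ 3.1623, ∠ ≈ 71.57°
|T| = 125 · 1 / (3.1623) ≈ 39.528
Gain = 20 log₁₀(39.528) ≈ 31.94 dB
∠T = (0°) − (71.57°) = -71.57°

31.9 dB, -71.6°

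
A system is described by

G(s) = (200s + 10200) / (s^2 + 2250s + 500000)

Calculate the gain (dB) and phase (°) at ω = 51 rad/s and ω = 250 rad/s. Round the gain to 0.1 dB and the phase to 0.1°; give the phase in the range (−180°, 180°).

ω = 51: -31.0 dB, 32.0°; ω = 250: -22.9 dB, 26.3°

Substitute s = j51:
Numerator: 200(j51) + 10200 = 10200 + j10200
Denominator: (j51)^2 + 2250(j51) + 500000 = 497399 + j114750
|N| = √(10200² + 10200²) ≈ 14425, ∠N ≈ 45.00°
|D| = √(497399² + 114750²) ≈ 5.1046e+05, ∠D ≈ 12.99°
|G| = 14425 / 5.1046e+05 ≈ 0.028259
Gain = 20 log₁₀(0.028259) ≈ -30.98 dB
∠G = 45.00° − 12.99° = 32.01°

Substitute s = j250:
Numerator: 200(j250) + 10200 = 10200 + j50000
Denominator: (j250)^2 + 2250(j250) + 500000 = 437500 + j562500
|N| = √(10200² + 50000²) ≈ 51030, ∠N ≈ 78.47°
|D| = √(437500² + 562500²) ≈ 7.1261e+05, ∠D ≈ 52.13°
|G| = 51030 / 7.1261e+05 ≈ 0.07161
Gain = 20 log₁₀(0.07161) ≈ -22.90 dB
∠G = 78.47° − 52.13° = 26.34°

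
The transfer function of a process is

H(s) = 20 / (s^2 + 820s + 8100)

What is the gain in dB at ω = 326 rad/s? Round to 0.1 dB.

-83.1 dB

Substitute s = j326:
Numerator: 20 = 20 + j0
Denominator: (j326)^2 + 820(j326) + 8100 = -98176 + j267320
|N| = √(20² + 0²) ≈ 20, ∠N ≈ 0.00°
|D| = √(98176² + 267320²) ≈ 2.8478e+05, ∠D ≈ 110.17°
|H| = 20 / 2.8478e+05 ≈ 7.023e-05
Gain = 20 log₁₀(7.023e-05) ≈ -83.07 dB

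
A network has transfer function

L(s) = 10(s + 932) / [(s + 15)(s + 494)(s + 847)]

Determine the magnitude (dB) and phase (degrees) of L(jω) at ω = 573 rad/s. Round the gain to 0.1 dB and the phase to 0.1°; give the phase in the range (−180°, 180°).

-92.2 dB, -140.2°

At s = jω = j573:
zero (s+932): 932 + j573 → |·| = √(932²+573²) = √1196953 ≈ 1094.1, ∠ = arctan(573/932) ≈ 31.58°
pole (s+15): 15 + j573 → |·| = √(15²+573²) = √328554 ≈ 573.2, ∠ = arctan(573/15) ≈ 88.50°
pole (s+494): 494 + j573 → |·| = √(494²+573²) = √572365 ≈ 756.55, ∠ = arctan(573/494) ≈ 49.23°
pole (s+847): 847 + j573 → |·| = √(847²+573²) = √1045738 ≈ 1022.6, ∠ = arctan(573/847) ≈ 34.08°
|L| = 10 · 1094.1 / 4.4346e+08 ≈ 2.4672e-05
Gain = 20 log₁₀(2.4672e-05) ≈ -92.16 dB
∠L = 31.58° − 171.81° = -140.23°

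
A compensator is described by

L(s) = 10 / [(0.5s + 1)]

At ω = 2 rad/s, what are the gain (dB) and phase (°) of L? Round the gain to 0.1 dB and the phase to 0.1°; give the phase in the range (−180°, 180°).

17.0 dB, -45.0°

At ω = 2 rad/s:
pole (1 + j2·0.5) = 1 + j1 → |·| ≈ 1.4142, ∠ ≈ 45.00°
|L| = 10 · 1 / (1.4142) ≈ 7.0711
Gain = 20 log₁₀(7.0711) ≈ 16.99 dB
∠L = (0°) − (45.00°) = -45.00°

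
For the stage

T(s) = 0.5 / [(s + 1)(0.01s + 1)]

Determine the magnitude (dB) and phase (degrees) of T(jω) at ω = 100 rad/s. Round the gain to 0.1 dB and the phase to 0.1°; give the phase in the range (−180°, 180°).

-49.0 dB, -134.4°

At ω = 100 rad/s:
pole (1 + j100·1) = 1 + j100 → |·| ≈ 100, ∠ ≈ 89.43°
pole (1 + j100·0.01) = 1 + j1 → |·| ≈ 1.4142, ∠ ≈ 45.00°
|T| = 0.5 · 1 / (100 · 1.4142) ≈ 0.0035356
Gain = 20 log₁₀(0.0035356) ≈ -49.03 dB
∠T = (0°) − (89.43° + 45.00°) = -134.43°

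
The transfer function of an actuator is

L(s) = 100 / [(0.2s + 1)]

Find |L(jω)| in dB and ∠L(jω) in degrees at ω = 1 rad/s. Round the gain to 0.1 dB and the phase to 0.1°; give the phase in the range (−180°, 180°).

39.8 dB, -11.3°

At ω = 1 rad/s:
pole (1 + j1·0.2) = 1 + j0.2 → |·| ≈ 1.0198, ∠ ≈ 11.31°
|L| = 100 · 1 / (1.0198) ≈ 98.058
Gain = 20 log₁₀(98.058) ≈ 39.83 dB
∠L = (0°) − (11.31°) = -11.31°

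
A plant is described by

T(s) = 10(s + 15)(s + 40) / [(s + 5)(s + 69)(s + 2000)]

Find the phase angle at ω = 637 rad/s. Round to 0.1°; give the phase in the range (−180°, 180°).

At s = jω = j637:
zero (s+15): 15 + j637 → |·| = √(15²+637²) = √405994 ≈ 637.18, ∠ = arctan(637/15) ≈ 88.65°
zero (s+40): 40 + j637 → |·| = √(40²+637²) = √407369 ≈ 638.25, ∠ = arctan(637/40) ≈ 86.41°
pole (s+5): 5 + j637 → |·| = √(5²+637²) = √405794 ≈ 637.02, ∠ = arctan(637/5) ≈ 89.55°
pole (s+69): 69 + j637 → |·| = √(69²+637²) = √410530 ≈ 640.73, ∠ = arctan(637/69) ≈ 83.82°
pole (s+2000): 2000 + j637 → |·| = √(2000²+637²) = √4405769 ≈ 2099, ∠ = arctan(637/2000) ≈ 17.67°
∠T = 175.06° − 191.04° = -15.98°

-16.0°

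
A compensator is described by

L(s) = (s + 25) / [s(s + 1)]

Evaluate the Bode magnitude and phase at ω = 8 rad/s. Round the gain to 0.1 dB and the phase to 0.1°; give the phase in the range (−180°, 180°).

-7.8 dB, -155.1°

At s = jω = j8:
zero (s+25): 25 + j8 → |·| = √(25²+8²) = √689 ≈ 26.249, ∠ = arctan(8/25) ≈ 17.74°
pole (s+1): 1 + j8 → |·| = √(1²+8²) = √65 ≈ 8.0623, ∠ = arctan(8/1) ≈ 82.87°
pole at origin: |s| = 8, ∠ = 90.00° (in denominator)
|L| = 1 · 26.249 / 64.498 ≈ 0.40697
Gain = 20 log₁₀(0.40697) ≈ -7.81 dB
∠L = 17.74° − 172.87° = -155.13°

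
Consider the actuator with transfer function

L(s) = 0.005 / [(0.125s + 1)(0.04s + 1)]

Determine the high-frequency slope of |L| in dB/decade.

Each pole contributes −20 dB/decade at high frequency; each zero contributes +20 dB/decade.
Net: 0 zero(s) − 2 pole(s) → -40 dB/decade.

-40 dB/decade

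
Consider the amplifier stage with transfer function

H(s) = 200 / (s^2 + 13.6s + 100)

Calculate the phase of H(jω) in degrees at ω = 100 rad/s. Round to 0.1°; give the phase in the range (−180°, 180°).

At s = jω = j100:
quadratic: (j100)² + 13.6·j100 + 100 = -9900 + j1360 → |·| ≈ 9993, ∠ ≈ 172.18°
∠H = 0.00° − 172.18° = -172.18°

-172.2°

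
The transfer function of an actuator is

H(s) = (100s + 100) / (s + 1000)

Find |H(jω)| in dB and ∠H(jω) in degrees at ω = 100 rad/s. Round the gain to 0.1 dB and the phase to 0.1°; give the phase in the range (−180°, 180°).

20.0 dB, 83.7°

Substitute s = j100:
Numerator: 100(j100) + 100 = 100 + j10000
Denominator: (j100) + 1000 = 1000 + j100
|N| = √(100² + 10000²) ≈ 10000, ∠N ≈ 89.43°
|D| = √(1000² + 100²) ≈ 1005, ∠D ≈ 5.71°
|H| = 10000 / 1005 ≈ 9.9502
Gain = 20 log₁₀(9.9502) ≈ 19.96 dB
∠H = 89.43° − 5.71° = 83.72°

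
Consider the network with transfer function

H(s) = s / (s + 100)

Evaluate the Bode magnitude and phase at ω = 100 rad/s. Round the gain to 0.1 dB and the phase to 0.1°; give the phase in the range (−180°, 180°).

-3.0 dB, 45.0°

At s = jω = j100:
zero at origin: s = j100 → |·| = 100, ∠ = 90.00°
pole (s+100): 100 + j100 → |·| = √(100²+100²) = √20000 ≈ 141.42, ∠ = arctan(100/100) ≈ 45.00°
|H| = 1 · 100 / 141.42 ≈ 0.70711
Gain = 20 log₁₀(0.70711) ≈ -3.01 dB
∠H = 90.00° − 45.00° = 45.00°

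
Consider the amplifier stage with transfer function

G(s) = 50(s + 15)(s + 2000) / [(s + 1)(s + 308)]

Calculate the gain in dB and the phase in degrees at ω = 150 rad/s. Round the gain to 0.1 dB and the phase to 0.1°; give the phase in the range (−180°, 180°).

49.4 dB, -27.0°

At s = jω = j150:
zero (s+15): 15 + j150 → |·| = √(15²+150²) = √22725 ≈ 150.75, ∠ = arctan(150/15) ≈ 84.29°
zero (s+2000): 2000 + j150 → |·| = √(2000²+150²) = √4022500 ≈ 2005.6, ∠ = arctan(150/2000) ≈ 4.29°
pole (s+1): 1 + j150 → |·| = √(1²+150²) = √22501 ≈ 150, ∠ = arctan(150/1) ≈ 89.62°
pole (s+308): 308 + j150 → |·| = √(308²+150²) = √117364 ≈ 342.58, ∠ = arctan(150/308) ≈ 25.97°
|G| = 50 · 3.0234e+05 / 51387 ≈ 294.18
Gain = 20 log₁₀(294.18) ≈ 49.37 dB
∠G = 88.58° − 115.59° = -27.01°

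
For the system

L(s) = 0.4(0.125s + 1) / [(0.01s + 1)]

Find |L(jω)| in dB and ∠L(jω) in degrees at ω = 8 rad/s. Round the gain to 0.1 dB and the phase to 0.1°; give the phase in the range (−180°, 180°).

At ω = 8 rad/s:
zero (1 + j8·0.125) = 1 + j1 → |·| ≈ 1.4142, ∠ ≈ 45.00°
pole (1 + j8·0.01) = 1 + j0.08 → |·| ≈ 1.0032, ∠ ≈ 4.57°
|L| = 0.4 · 1.4142 / (1.0032) ≈ 0.56388
Gain = 20 log₁₀(0.56388) ≈ -4.98 dB
∠L = (45.00°) − (4.57°) = 40.43°

-5.0 dB, 40.4°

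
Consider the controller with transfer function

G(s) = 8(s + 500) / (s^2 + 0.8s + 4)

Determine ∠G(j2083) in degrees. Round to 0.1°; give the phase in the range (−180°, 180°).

-103.5°

At s = jω = j2083:
zero (s+500): 500 + j2083 → |·| = √(500²+2083²) = √4588889 ≈ 2142.2, ∠ = arctan(2083/500) ≈ 76.50°
quadratic: (j2083)² + 0.8·j2083 + 4 = -4338885 + j1666.4 → |·| ≈ 4.3389e+06, ∠ ≈ 179.98°
∠G = 76.50° − 179.98° = -103.48°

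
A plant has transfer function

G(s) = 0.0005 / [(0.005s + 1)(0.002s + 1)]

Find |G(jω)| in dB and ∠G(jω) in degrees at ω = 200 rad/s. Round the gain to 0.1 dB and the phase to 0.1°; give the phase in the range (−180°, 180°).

At ω = 200 rad/s:
pole (1 + j200·0.005) = 1 + j1 → |·| ≈ 1.4142, ∠ ≈ 45.00°
pole (1 + j200·0.002) = 1 + j0.4 → |·| ≈ 1.077, ∠ ≈ 21.80°
|G| = 0.0005 · 1 / (1.4142 · 1.077) ≈ 0.00032828
Gain = 20 log₁₀(0.00032828) ≈ -69.68 dB
∠G = (0°) − (45.00° + 21.80°) = -66.80°

-69.7 dB, -66.8°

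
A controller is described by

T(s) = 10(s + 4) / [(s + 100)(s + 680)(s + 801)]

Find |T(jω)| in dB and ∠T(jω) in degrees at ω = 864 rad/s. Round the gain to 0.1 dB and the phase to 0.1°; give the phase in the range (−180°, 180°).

-102.3 dB, -92.6°

At s = jω = j864:
zero (s+4): 4 + j864 → |·| = √(4²+864²) = √746512 ≈ 864.01, ∠ = arctan(864/4) ≈ 89.73°
pole (s+100): 100 + j864 → |·| = √(100²+864²) = √756496 ≈ 869.77, ∠ = arctan(864/100) ≈ 83.40°
pole (s+680): 680 + j864 → |·| = √(680²+864²) = √1208896 ≈ 1099.5, ∠ = arctan(864/680) ≈ 51.80°
pole (s+801): 801 + j864 → |·| = √(801²+864²) = √1388097 ≈ 1178.2, ∠ = arctan(864/801) ≈ 47.17°
|T| = 10 · 864.01 / 1.1267e+09 ≈ 7.6685e-06
Gain = 20 log₁₀(7.6685e-06) ≈ -102.31 dB
∠T = 89.73° − 182.37° = -92.64°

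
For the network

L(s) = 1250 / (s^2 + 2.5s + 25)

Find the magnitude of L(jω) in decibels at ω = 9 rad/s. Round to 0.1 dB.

26.3 dB

At s = jω = j9:
quadratic: (j9)² + 2.5·j9 + 25 = -56 + j22.5 → |·| ≈ 60.351, ∠ ≈ 158.11°
|L| = 1250 / 60.351 ≈ 20.712
Gain = 20 log₁₀(20.712) ≈ 26.32 dB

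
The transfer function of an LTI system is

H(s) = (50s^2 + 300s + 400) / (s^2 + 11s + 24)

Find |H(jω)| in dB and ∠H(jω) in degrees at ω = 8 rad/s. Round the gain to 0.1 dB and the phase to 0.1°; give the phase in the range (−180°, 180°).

31.6 dB, 25.0°

Substitute s = j8:
Numerator: 50(j8)^2 + 300(j8) + 400 = -2800 + j2400
Denominator: (j8)^2 + 11(j8) + 24 = -40 + j88
|N| = √(2800² + 2400²) ≈ 3687.8, ∠N ≈ 139.40°
|D| = √(40² + 88²) ≈ 96.664, ∠D ≈ 114.44°
|H| = 3687.8 / 96.664 ≈ 38.151
Gain = 20 log₁₀(38.151) ≈ 31.63 dB
∠H = 139.40° − 114.44° = 24.96°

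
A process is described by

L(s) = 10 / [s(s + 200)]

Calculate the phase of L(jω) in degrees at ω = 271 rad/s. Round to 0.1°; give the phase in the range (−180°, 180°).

At s = jω = j271:
pole (s+200): 200 + j271 → |·| = √(200²+271²) = √113441 ≈ 336.81, ∠ = arctan(271/200) ≈ 53.57°
pole at origin: |s| = 271, ∠ = 90.00° (in denominator)
∠L = 0.00° − 143.57° = -143.57°

-143.6°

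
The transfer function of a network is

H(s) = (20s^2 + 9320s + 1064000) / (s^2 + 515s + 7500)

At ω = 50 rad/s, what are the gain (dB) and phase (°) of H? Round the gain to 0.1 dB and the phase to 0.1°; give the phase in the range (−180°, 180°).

32.6 dB, -54.3°

Substitute s = j50:
Numerator: 20(j50)^2 + 9320(j50) + 1064000 = 1014000 + j466000
Denominator: (j50)^2 + 515(j50) + 7500 = 5000 + j25750
|N| = √(1014000² + 466000²) ≈ 1.116e+06, ∠N ≈ 24.68°
|D| = √(5000² + 25750²) ≈ 26231, ∠D ≈ 79.01°
|H| = 1.116e+06 / 26231 ≈ 42.545
Gain = 20 log₁₀(42.545) ≈ 32.58 dB
∠H = 24.68° − 79.01° = -54.33°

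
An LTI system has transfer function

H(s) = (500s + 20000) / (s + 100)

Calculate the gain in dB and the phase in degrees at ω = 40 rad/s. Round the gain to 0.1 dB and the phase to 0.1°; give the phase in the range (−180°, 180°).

Substitute s = j40:
Numerator: 500(j40) + 20000 = 20000 + j20000
Denominator: (j40) + 100 = 100 + j40
|N| = √(20000² + 20000²) ≈ 28284, ∠N ≈ 45.00°
|D| = √(100² + 40²) ≈ 107.7, ∠D ≈ 21.80°
|H| = 28284 / 107.7 ≈ 262.62
Gain = 20 log₁₀(262.62) ≈ 48.39 dB
∠H = 45.00° − 21.80° = 23.20°

48.4 dB, 23.2°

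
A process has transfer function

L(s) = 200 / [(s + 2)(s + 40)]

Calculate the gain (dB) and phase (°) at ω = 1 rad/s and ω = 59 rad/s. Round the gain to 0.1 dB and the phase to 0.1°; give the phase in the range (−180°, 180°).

At s = jω = j1:
pole (s+2): 2 + j1 → |·| = √(2²+1²) = √5 ≈ 2.2361, ∠ = arctan(1/2) ≈ 26.57°
pole (s+40): 40 + j1 → |·| = √(40²+1²) = √1601 ≈ 40.012, ∠ = arctan(1/40) ≈ 1.43°
|L| = 200 / 89.471 ≈ 2.2354
Gain = 20 log₁₀(2.2354) ≈ 6.99 dB
∠L = 0.00° − 28.00° = -28.00°

At s = jω = j59:
pole (s+2): 2 + j59 → |·| = √(2²+59²) = √3485 ≈ 59.034, ∠ = arctan(59/2) ≈ 88.06°
pole (s+40): 40 + j59 → |·| = √(40²+59²) = √5081 ≈ 71.281, ∠ = arctan(59/40) ≈ 55.86°
|L| = 200 / 4208 ≈ 0.047529
Gain = 20 log₁₀(0.047529) ≈ -26.46 dB
∠L = 0.00° − 143.92° = -143.92°

ω = 1: 7.0 dB, -28.0°; ω = 59: -26.5 dB, -143.9°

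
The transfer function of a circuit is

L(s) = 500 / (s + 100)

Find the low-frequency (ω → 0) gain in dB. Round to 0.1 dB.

14.0 dB

L(0) = 500 / 100 = 5
20 log₁₀(5) ≈ 13.98 dB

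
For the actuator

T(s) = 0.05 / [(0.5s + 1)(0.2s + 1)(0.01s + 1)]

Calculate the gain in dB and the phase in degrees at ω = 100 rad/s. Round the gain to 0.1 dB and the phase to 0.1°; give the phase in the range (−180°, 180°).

-89.0 dB, 139.0°

At ω = 100 rad/s:
pole (1 + j100·0.5) = 1 + j50 → |·| ≈ 50.01, ∠ ≈ 88.85°
pole (1 + j100·0.2) = 1 + j20 → |·| ≈ 20.025, ∠ ≈ 87.14°
pole (1 + j100·0.01) = 1 + j1 → |·| ≈ 1.4142, ∠ ≈ 45.00°
|T| = 0.05 · 1 / (50.01 · 20.025 · 1.4142) ≈ 3.5304e-05
Gain = 20 log₁₀(3.5304e-05) ≈ -89.04 dB
∠T = (0°) − (88.85° + 87.14° + 45.00°) = -220.99° ≡ 139.01° (principal value)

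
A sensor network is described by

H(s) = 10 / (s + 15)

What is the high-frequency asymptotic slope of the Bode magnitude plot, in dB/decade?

-20 dB/decade

Each pole contributes −20 dB/decade at high frequency; each zero contributes +20 dB/decade.
Net: 0 zero(s) − 1 pole(s) → -20 dB/decade.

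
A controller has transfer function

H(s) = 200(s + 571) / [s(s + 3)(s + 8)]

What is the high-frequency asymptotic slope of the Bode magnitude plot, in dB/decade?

-40 dB/decade

Each pole contributes −20 dB/decade at high frequency; each zero contributes +20 dB/decade.
Net: 1 zero(s) − 3 pole(s) → -40 dB/decade.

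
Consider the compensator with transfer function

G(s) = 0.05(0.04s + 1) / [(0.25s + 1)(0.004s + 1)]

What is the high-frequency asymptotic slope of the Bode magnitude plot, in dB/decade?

Each pole contributes −20 dB/decade at high frequency; each zero contributes +20 dB/decade.
Net: 1 zero(s) − 2 pole(s) → -20 dB/decade.

-20 dB/decade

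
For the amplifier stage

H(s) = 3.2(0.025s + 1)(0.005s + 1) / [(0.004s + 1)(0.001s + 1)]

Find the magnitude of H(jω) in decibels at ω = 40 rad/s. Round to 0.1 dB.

At ω = 40 rad/s:
zero (1 + j40·0.025) = 1 + j1 → |·| ≈ 1.4142, ∠ ≈ 45.00°
zero (1 + j40·0.005) = 1 + j0.2 → |·| ≈ 1.0198, ∠ ≈ 11.31°
pole (1 + j40·0.004) = 1 + j0.16 → |·| ≈ 1.0127, ∠ ≈ 9.09°
pole (1 + j40·0.001) = 1 + j0.04 → |·| ≈ 1.0008, ∠ ≈ 2.29°
|H| = 3.2 · 1.4142 · 1.0198 / (1.0127 · 1.0008) ≈ 4.5535
Gain = 20 log₁₀(4.5535) ≈ 13.17 dB

13.2 dB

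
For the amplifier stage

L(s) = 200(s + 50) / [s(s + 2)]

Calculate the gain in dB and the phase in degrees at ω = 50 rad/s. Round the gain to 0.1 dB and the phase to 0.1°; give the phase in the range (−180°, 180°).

15.0 dB, -132.7°

At s = jω = j50:
zero (s+50): 50 + j50 → |·| = √(50²+50²) = √5000 ≈ 70.711, ∠ = arctan(50/50) ≈ 45.00°
pole (s+2): 2 + j50 → |·| = √(2²+50²) = √2504 ≈ 50.04, ∠ = arctan(50/2) ≈ 87.71°
pole at origin: |s| = 50, ∠ = 90.00° (in denominator)
|L| = 200 · 70.711 / 2502 ≈ 5.6524
Gain = 20 log₁₀(5.6524) ≈ 15.04 dB
∠L = 45.00° − 177.71° = -132.71°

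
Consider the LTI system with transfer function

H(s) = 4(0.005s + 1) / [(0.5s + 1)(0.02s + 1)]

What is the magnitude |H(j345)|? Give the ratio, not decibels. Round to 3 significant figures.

0.00663

At ω = 345 rad/s:
zero (1 + j345·0.005) = 1 + j1.725 → |·| ≈ 1.9939, ∠ ≈ 59.90°
pole (1 + j345·0.5) = 1 + j172.5 → |·| ≈ 172.5, ∠ ≈ 89.67°
pole (1 + j345·0.02) = 1 + j6.9 → |·| ≈ 6.9721, ∠ ≈ 81.75°
|H| = 4 · 1.9939 / (172.5 · 6.9721) ≈ 0.0066315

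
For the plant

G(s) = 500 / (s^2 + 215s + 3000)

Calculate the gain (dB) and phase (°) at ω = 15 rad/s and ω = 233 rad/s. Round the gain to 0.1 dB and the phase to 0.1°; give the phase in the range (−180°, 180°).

ω = 15: -18.6 dB, -49.3°; ω = 233: -43.1 dB, -135.7°

Substitute s = j15:
Numerator: 500 = 500 + j0
Denominator: (j15)^2 + 215(j15) + 3000 = 2775 + j3225
|N| = √(500² + 0²) ≈ 500, ∠N ≈ 0.00°
|D| = √(2775² + 3225²) ≈ 4254.6, ∠D ≈ 49.29°
|G| = 500 / 4254.6 ≈ 0.11752
Gain = 20 log₁₀(0.11752) ≈ -18.60 dB
∠G = 0.00° − 49.29° = -49.29°

Substitute s = j233:
Numerator: 500 = 500 + j0
Denominator: (j233)^2 + 215(j233) + 3000 = -51289 + j50095
|N| = √(500² + 0²) ≈ 500, ∠N ≈ 0.00°
|D| = √(51289² + 50095²) ≈ 71694, ∠D ≈ 135.67°
|G| = 500 / 71694 ≈ 0.0069741
Gain = 20 log₁₀(0.0069741) ≈ -43.13 dB
∠G = 0.00° − 135.67° = -135.67°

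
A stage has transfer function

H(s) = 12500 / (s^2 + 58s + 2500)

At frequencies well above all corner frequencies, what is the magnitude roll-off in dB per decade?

-40 dB/decade

Each pole contributes −20 dB/decade at high frequency; each zero contributes +20 dB/decade.
Net: 0 zero(s) − 2 pole(s) → -40 dB/decade.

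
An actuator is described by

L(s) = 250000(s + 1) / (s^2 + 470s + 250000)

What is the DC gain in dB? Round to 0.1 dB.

0.0 dB

L(0) = 250000·1 / 250000 = 1
20 log₁₀(1) ≈ 0.00 dB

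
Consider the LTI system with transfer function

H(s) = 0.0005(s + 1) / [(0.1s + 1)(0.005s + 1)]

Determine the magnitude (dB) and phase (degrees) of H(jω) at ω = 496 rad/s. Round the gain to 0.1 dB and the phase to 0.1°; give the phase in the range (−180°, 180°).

-54.6 dB, -67.0°

At ω = 496 rad/s:
zero (1 + j496·1) = 1 + j496 → |·| ≈ 496, ∠ ≈ 89.88°
pole (1 + j496·0.1) = 1 + j49.6 → |·| ≈ 49.61, ∠ ≈ 88.84°
pole (1 + j496·0.005) = 1 + j2.48 → |·| ≈ 2.674, ∠ ≈ 68.04°
|H| = 0.0005 · 496 / (49.61 · 2.674) ≈ 0.0018695
Gain = 20 log₁₀(0.0018695) ≈ -54.57 dB
∠H = (89.88°) − (88.84° + 68.04°) = -67.00°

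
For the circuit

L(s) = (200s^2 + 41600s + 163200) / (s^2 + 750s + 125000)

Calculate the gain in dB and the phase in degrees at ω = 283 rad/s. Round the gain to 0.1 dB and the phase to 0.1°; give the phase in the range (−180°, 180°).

Substitute s = j283:
Numerator: 200(j283)^2 + 41600(j283) + 163200 = -15854600 + j11772800
Denominator: (j283)^2 + 750(j283) + 125000 = 44911 + j212250
|N| = √(15854600² + 11772800²) ≈ 1.9748e+07, ∠N ≈ 143.40°
|D| = √(44911² + 212250²) ≈ 2.1695e+05, ∠D ≈ 78.05°
|L| = 1.9748e+07 / 2.1695e+05 ≈ 91.026
Gain = 20 log₁₀(91.026) ≈ 39.18 dB
∠L = 143.40° − 78.05° = 65.35°

39.2 dB, 65.4°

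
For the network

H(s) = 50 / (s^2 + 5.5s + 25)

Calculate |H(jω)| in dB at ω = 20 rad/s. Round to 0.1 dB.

-17.9 dB

At s = jω = j20:
quadratic: (j20)² + 5.5·j20 + 25 = -375 + j110 → |·| ≈ 390.8, ∠ ≈ 163.65°
|H| = 50 / 390.8 ≈ 0.12794
Gain = 20 log₁₀(0.12794) ≈ -17.86 dB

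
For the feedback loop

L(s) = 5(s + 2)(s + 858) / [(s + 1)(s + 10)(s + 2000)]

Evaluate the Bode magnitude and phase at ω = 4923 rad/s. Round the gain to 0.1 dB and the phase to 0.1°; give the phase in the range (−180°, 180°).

At s = jω = j4923:
zero (s+2): 2 + j4923 → |·| = √(2²+4923²) = √24235933 ≈ 4923, ∠ = arctan(4923/2) ≈ 89.98°
zero (s+858): 858 + j4923 → |·| = √(858²+4923²) = √24972093 ≈ 4997.2, ∠ = arctan(4923/858) ≈ 80.11°
pole (s+1): 1 + j4923 → |·| = √(1²+4923²) = √24235930 ≈ 4923, ∠ = arctan(4923/1) ≈ 89.99°
pole (s+10): 10 + j4923 → |·| = √(10²+4923²) = √24236029 ≈ 4923, ∠ = arctan(4923/10) ≈ 89.88°
pole (s+2000): 2000 + j4923 → |·| = √(2000²+4923²) = √28235929 ≈ 5313.7, ∠ = arctan(4923/2000) ≈ 67.89°
|L| = 5 · 2.4601e+07 / 1.2878e+11 ≈ 0.00095516
Gain = 20 log₁₀(0.00095516) ≈ -60.40 dB
∠L = 170.09° − 247.76° = -77.67°

-60.4 dB, -77.7°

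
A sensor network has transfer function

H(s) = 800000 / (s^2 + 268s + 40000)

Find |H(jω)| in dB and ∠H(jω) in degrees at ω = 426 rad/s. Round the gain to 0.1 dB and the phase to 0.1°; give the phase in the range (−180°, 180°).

12.9 dB, -141.1°

At s = jω = j426:
quadratic: (j426)² + 268·j426 + 40000 = -141476 + j114168 → |·| ≈ 1.818e+05, ∠ ≈ 141.10°
|H| = 800000 / 1.818e+05 ≈ 4.4004
Gain = 20 log₁₀(4.4004) ≈ 12.87 dB
∠H = 0.00° − 141.10° = -141.10°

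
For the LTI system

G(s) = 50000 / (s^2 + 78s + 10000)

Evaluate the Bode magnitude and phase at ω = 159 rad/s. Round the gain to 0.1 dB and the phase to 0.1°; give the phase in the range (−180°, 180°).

At s = jω = j159:
quadratic: (j159)² + 78·j159 + 10000 = -15281 + j12402 → |·| ≈ 19680, ∠ ≈ 140.94°
|G| = 50000 / 19680 ≈ 2.5407
Gain = 20 log₁₀(2.5407) ≈ 8.10 dB
∠G = 0.00° − 140.94° = -140.94°

8.1 dB, -140.9°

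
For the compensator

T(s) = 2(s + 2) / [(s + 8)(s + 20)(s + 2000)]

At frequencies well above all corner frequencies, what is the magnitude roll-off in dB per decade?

-40 dB/decade

Each pole contributes −20 dB/decade at high frequency; each zero contributes +20 dB/decade.
Net: 1 zero(s) − 3 pole(s) → -40 dB/decade.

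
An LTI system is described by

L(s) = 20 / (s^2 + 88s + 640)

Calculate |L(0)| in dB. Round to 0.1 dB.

-30.1 dB

L(0) = 20 / 640 = 0.03125
20 log₁₀(0.03125) ≈ -30.10 dB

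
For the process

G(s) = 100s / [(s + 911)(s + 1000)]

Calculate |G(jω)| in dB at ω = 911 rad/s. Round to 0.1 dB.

-25.6 dB

At s = jω = j911:
zero at origin: s = j911 → |·| = 911, ∠ = 90.00°
pole (s+911): 911 + j911 → |·| = √(911²+911²) = √1659842 ≈ 1288.3, ∠ = arctan(911/911) ≈ 45.00°
pole (s+1000): 1000 + j911 → |·| = √(1000²+911²) = √1829921 ≈ 1352.7, ∠ = arctan(911/1000) ≈ 42.33°
|G| = 100 · 911 / 1.7427e+06 ≈ 0.052275
Gain = 20 log₁₀(0.052275) ≈ -25.63 dB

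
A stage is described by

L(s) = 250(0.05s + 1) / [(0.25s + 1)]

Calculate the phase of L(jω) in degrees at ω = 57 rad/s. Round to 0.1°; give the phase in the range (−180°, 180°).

At ω = 57 rad/s:
zero (1 + j57·0.05) = 1 + j2.85 → |·| ≈ 3.0203, ∠ ≈ 70.67°
pole (1 + j57·0.25) = 1 + j14.25 → |·| ≈ 14.285, ∠ ≈ 85.99°
∠L = (70.67°) − (85.99°) = -15.32°

-15.3°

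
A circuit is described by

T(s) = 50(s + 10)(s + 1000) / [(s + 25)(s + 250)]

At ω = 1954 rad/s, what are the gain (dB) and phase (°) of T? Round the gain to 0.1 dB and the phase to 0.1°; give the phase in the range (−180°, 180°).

34.9 dB, -19.4°

At s = jω = j1954:
zero (s+10): 10 + j1954 → |·| = √(10²+1954²) = √3818216 ≈ 1954, ∠ = arctan(1954/10) ≈ 89.71°
zero (s+1000): 1000 + j1954 → |·| = √(1000²+1954²) = √4818116 ≈ 2195, ∠ = arctan(1954/1000) ≈ 62.90°
pole (s+25): 25 + j1954 → |·| = √(25²+1954²) = √3818741 ≈ 1954.2, ∠ = arctan(1954/25) ≈ 89.27°
pole (s+250): 250 + j1954 → |·| = √(250²+1954²) = √3880616 ≈ 1969.9, ∠ = arctan(1954/250) ≈ 82.71°
|T| = 50 · 4.289e+06 / 3.8496e+06 ≈ 55.707
Gain = 20 log₁₀(55.707) ≈ 34.92 dB
∠T = 152.61° − 171.98° = -19.37°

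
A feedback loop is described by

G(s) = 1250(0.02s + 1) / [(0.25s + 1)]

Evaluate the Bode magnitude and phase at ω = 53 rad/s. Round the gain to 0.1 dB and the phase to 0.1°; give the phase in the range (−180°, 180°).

42.7 dB, -39.0°

At ω = 53 rad/s:
zero (1 + j53·0.02) = 1 + j1.06 → |·| ≈ 1.4573, ∠ ≈ 46.67°
pole (1 + j53·0.25) = 1 + j13.25 → |·| ≈ 13.288, ∠ ≈ 85.68°
|G| = 1250 · 1.4573 / (13.288) ≈ 137.09
Gain = 20 log₁₀(137.09) ≈ 42.74 dB
∠G = (46.67°) − (85.68°) = -39.01°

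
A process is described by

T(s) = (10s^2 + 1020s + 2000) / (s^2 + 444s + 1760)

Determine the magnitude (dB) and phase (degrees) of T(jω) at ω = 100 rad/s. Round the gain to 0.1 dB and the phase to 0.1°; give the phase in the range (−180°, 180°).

9.9 dB, 33.3°

Substitute s = j100:
Numerator: 10(j100)^2 + 1020(j100) + 2000 = -98000 + j102000
Denominator: (j100)^2 + 444(j100) + 1760 = -8240 + j44400
|N| = √(98000² + 102000²) ≈ 1.4145e+05, ∠N ≈ 133.85°
|D| = √(8240² + 44400²) ≈ 45158, ∠D ≈ 100.51°
|T| = 1.4145e+05 / 45158 ≈ 3.1323
Gain = 20 log₁₀(3.1323) ≈ 9.92 dB
∠T = 133.85° − 100.51° = 33.34°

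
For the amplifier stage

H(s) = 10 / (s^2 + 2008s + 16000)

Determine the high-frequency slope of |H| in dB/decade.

Each pole contributes −20 dB/decade at high frequency; each zero contributes +20 dB/decade.
Net: 0 zero(s) − 2 pole(s) → -40 dB/decade.

-40 dB/decade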